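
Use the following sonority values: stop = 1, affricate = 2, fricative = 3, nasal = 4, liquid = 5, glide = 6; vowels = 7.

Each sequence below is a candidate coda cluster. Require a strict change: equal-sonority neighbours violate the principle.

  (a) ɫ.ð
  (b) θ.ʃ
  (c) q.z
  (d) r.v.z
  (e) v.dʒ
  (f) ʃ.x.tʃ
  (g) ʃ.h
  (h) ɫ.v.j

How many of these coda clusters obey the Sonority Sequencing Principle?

2

(a) 5-3 → obeys
(b) 3-3 → violates
(c) 1-3 → violates
(d) 5-3-3 → violates
(e) 3-2 → obeys
(f) 3-3-2 → violates
(g) 3-3 → violates
(h) 5-3-6 → violates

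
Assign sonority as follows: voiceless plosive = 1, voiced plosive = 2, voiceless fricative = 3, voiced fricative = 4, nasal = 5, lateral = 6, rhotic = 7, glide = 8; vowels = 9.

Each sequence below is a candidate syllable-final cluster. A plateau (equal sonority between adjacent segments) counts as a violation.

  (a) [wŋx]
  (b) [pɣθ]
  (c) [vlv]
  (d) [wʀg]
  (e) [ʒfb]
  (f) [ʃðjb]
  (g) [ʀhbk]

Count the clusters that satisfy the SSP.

4

(a) sonority 8-5-3: well-formed.
(b) sonority 1-4-3: ill-formed.
(c) sonority 4-6-4: ill-formed.
(d) sonority 8-7-2: well-formed.
(e) sonority 4-3-2: well-formed.
(f) sonority 3-4-8-2: ill-formed.
(g) sonority 7-3-2-1: well-formed.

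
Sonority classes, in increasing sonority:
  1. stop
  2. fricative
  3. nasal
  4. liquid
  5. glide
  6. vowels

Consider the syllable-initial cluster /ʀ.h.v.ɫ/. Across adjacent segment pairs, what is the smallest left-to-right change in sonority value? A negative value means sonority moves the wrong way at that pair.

/ʀ/ — liquid, sonority 4.
/h/ — fricative, sonority 2.
/v/ — fricative, sonority 2.
/ɫ/ — liquid, sonority 4.
/ʀ/→/h/: change -2.
/h/→/v/: change +0.
/v/→/ɫ/: change +2.
Minimum = -2.

-2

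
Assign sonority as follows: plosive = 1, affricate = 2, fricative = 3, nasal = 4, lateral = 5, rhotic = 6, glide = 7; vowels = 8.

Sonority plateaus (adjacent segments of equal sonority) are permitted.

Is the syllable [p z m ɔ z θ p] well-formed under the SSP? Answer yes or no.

Onset: /p/ is a plosive (sonority 1), /z/ is a fricative (sonority 3), /m/ is a nasal (sonority 4); then the nucleus /ɔ/ (sonority 8).
Onset profile 1-3-4-8 — rises to the nucleus.
Coda: /z/ is a fricative (sonority 3), /θ/ is a fricative (sonority 3), /p/ is a plosive (sonority 1).
Coda profile 8-3-3-1 — falls from the nucleus.

yes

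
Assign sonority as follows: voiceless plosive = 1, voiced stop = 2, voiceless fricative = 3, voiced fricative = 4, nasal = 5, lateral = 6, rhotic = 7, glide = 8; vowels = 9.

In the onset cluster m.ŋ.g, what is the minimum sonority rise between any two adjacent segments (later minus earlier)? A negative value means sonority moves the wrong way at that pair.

/m/: nasal = 5.
/ŋ/: nasal = 5.
/g/: voiced stop = 2.
/m/→/ŋ/: change +0.
/ŋ/→/g/: change -3.
Minimum = -3.

-3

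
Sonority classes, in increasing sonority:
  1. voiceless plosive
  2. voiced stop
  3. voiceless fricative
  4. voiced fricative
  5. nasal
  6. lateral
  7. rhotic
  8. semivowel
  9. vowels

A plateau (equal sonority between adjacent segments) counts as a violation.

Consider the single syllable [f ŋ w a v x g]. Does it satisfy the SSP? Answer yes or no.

yes

Onset: /f/ is a voiceless fricative (sonority 3), /ŋ/ is a nasal (sonority 5), /w/ is a semivowel (sonority 8); then the nucleus /a/ (sonority 9).
Onset profile 3-5-8-9 — rises to the nucleus.
Coda: /v/ is a voiced fricative (sonority 4), /x/ is a voiceless fricative (sonority 3), /g/ is a voiced stop (sonority 2).
Coda profile 9-4-3-2 — falls from the nucleus.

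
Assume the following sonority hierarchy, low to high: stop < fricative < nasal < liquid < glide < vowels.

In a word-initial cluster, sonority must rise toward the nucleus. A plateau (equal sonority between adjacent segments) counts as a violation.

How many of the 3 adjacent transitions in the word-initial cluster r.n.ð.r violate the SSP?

/r/: liquid = 4.
/n/: nasal = 3.
/ð/: fricative = 2.
/r/: liquid = 4.
/r/→/n/: 4→3 (does not rise) — violation.
/n/→/ð/: 3→2 (does not rise) — violation.
/ð/→/r/: 2→4 (rises) — ok.

2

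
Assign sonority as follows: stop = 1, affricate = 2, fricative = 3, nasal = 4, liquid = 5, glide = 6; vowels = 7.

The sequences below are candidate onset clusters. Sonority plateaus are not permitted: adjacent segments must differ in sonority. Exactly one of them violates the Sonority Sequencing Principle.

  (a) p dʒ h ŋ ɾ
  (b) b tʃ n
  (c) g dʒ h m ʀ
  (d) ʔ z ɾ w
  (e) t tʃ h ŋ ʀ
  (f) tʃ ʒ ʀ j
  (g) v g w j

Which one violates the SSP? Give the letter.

(a) sonority 1-2-3-4-5: well-formed.
(b) sonority 1-2-4: well-formed.
(c) sonority 1-2-3-4-5: well-formed.
(d) sonority 1-3-5-6: well-formed.
(e) sonority 1-2-3-4-5: well-formed.
(f) sonority 2-3-5-6: well-formed.
(g) sonority 3-1-6-6: ill-formed.

g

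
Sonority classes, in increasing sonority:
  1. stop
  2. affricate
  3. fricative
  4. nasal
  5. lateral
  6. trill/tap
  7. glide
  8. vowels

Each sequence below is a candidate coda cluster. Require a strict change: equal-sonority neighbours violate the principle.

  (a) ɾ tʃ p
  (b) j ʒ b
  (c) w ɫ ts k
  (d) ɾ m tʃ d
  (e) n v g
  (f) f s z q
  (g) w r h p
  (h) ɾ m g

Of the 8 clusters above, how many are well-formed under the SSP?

(a) sonority 6-2-1: well-formed.
(b) sonority 7-3-1: well-formed.
(c) sonority 7-5-2-1: well-formed.
(d) sonority 6-4-2-1: well-formed.
(e) sonority 4-3-1: well-formed.
(f) sonority 3-3-3-1: ill-formed.
(g) sonority 7-6-3-1: well-formed.
(h) sonority 6-4-1: well-formed.

7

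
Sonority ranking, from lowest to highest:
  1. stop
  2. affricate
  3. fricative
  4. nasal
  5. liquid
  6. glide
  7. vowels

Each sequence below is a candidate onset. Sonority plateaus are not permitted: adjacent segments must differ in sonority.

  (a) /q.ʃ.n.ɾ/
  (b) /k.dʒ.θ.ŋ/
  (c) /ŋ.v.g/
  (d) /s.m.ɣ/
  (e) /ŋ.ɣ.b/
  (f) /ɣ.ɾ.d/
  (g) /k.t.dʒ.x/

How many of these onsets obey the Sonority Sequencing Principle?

(a) sonority 1-3-4-5: well-formed.
(b) sonority 1-2-3-4: well-formed.
(c) sonority 4-3-1: ill-formed.
(d) sonority 3-4-3: ill-formed.
(e) sonority 4-3-1: ill-formed.
(f) sonority 3-5-1: ill-formed.
(g) sonority 1-1-2-3: ill-formed.

2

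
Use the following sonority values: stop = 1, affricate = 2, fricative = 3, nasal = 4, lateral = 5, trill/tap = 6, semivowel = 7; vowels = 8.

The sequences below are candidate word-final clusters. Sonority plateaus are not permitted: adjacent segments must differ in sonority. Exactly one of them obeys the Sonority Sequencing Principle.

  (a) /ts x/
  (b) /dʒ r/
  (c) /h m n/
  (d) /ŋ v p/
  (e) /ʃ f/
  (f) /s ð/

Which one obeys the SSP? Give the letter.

(a) 2-3 → violates
(b) 2-6 → violates
(c) 3-4-4 → violates
(d) 4-3-1 → obeys
(e) 3-3 → violates
(f) 3-3 → violates

d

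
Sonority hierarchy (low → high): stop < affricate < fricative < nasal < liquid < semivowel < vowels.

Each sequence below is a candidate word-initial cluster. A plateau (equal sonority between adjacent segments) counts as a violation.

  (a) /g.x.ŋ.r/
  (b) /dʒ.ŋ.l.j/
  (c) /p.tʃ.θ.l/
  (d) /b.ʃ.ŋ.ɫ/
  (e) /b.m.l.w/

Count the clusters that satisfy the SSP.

5

(a) sonority 1-3-4-5: well-formed.
(b) sonority 2-4-5-6: well-formed.
(c) sonority 1-2-3-5: well-formed.
(d) sonority 1-3-4-5: well-formed.
(e) sonority 1-4-5-6: well-formed.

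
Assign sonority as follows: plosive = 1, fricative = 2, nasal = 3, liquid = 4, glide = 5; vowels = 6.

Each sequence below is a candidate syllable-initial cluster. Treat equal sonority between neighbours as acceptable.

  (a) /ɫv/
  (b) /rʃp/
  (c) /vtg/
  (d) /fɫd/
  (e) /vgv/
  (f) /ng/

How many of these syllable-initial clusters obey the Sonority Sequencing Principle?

0

(a) sonority 4-2: ill-formed.
(b) sonority 4-2-1: ill-formed.
(c) sonority 2-1-1: ill-formed.
(d) sonority 2-4-1: ill-formed.
(e) sonority 2-1-2: ill-formed.
(f) sonority 3-1: ill-formed.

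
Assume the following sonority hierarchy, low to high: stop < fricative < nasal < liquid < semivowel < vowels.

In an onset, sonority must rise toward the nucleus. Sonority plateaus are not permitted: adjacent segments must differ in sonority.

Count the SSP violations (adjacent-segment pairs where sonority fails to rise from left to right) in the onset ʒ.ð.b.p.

3

/ʒ/ — fricative, sonority 2.
/ð/ — fricative, sonority 2.
/b/ — stop, sonority 1.
/p/ — stop, sonority 1.
/ʒ/→/ð/: 2→2 (plateau) — violation.
/ð/→/b/: 2→1 (does not rise) — violation.
/b/→/p/: 1→1 (plateau) — violation.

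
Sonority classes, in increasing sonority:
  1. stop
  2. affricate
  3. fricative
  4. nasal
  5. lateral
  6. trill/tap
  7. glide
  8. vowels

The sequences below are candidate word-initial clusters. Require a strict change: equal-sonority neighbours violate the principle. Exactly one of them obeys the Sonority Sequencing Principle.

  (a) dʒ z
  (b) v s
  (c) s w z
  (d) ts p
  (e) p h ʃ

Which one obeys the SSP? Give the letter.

a

(a) dʒ z: profile 2-3 — obeys.
(b) v s: profile 3-3 — violates.
(c) s w z: profile 3-7-3 — violates.
(d) ts p: profile 2-1 — violates.
(e) p h ʃ: profile 1-3-3 — violates.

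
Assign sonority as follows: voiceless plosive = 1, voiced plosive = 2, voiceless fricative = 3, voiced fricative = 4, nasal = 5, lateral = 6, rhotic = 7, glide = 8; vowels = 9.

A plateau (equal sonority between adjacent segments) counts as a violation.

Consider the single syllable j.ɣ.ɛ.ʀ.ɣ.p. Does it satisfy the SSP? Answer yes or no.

Onset: /j/ is a glide (sonority 8), /ɣ/ is a voiced fricative (sonority 4); then the nucleus /ɛ/ (sonority 9).
Onset profile 8-4-9 — does not strictly rise throughout.
Coda: /ʀ/ is a rhotic (sonority 7), /ɣ/ is a voiced fricative (sonority 4), /p/ is a voiceless plosive (sonority 1).
Coda profile 9-7-4-1 — falls from the nucleus.

no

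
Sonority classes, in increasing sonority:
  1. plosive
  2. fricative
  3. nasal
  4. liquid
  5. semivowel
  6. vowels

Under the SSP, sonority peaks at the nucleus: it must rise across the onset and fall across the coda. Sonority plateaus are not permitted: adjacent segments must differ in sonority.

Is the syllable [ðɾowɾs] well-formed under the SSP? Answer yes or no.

Onset: /ð/ is a fricative (sonority 2), /ɾ/ is a liquid (sonority 4); then the nucleus /o/ (sonority 6).
Onset profile 2-4-6 — rises to the nucleus.
Coda: /w/ is a semivowel (sonority 5), /ɾ/ is a liquid (sonority 4), /s/ is a fricative (sonority 2).
Coda profile 6-5-4-2 — falls from the nucleus.

yes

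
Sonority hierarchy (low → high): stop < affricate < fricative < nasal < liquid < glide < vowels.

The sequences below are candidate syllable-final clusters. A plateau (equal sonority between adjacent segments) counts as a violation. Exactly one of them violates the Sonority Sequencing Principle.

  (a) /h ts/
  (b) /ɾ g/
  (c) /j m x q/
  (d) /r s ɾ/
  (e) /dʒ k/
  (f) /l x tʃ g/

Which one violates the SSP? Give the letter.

(a) sonority 3-2: well-formed.
(b) sonority 5-1: well-formed.
(c) sonority 6-4-3-1: well-formed.
(d) sonority 5-3-5: ill-formed.
(e) sonority 2-1: well-formed.
(f) sonority 5-3-2-1: well-formed.

d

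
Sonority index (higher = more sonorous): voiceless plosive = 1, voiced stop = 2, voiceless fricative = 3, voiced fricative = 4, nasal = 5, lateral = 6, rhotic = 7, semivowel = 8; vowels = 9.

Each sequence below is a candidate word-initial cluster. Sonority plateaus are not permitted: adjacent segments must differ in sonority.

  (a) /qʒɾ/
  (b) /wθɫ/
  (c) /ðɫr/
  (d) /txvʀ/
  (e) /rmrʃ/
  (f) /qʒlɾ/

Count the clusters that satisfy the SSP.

(a) 1-4-7 → obeys
(b) 8-3-6 → violates
(c) 4-6-7 → obeys
(d) 1-3-4-7 → obeys
(e) 7-5-7-3 → violates
(f) 1-4-6-7 → obeys

4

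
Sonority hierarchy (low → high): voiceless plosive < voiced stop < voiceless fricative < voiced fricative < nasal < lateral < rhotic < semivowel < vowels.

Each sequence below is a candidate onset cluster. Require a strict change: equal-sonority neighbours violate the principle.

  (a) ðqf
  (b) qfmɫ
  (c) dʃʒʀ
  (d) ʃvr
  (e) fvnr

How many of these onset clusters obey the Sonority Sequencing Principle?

(a) sonority 4-1-3: ill-formed.
(b) sonority 1-3-5-6: well-formed.
(c) sonority 2-3-4-7: well-formed.
(d) sonority 3-4-7: well-formed.
(e) sonority 3-4-5-7: well-formed.

4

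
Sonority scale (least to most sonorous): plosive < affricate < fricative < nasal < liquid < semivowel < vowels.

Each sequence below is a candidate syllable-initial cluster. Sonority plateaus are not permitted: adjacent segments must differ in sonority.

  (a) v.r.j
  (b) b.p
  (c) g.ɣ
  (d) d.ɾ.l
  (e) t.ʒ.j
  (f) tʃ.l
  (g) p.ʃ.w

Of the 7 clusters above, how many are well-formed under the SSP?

(a) 3-5-6 → obeys
(b) 1-1 → violates
(c) 1-3 → obeys
(d) 1-5-5 → violates
(e) 1-3-6 → obeys
(f) 2-5 → obeys
(g) 1-3-6 → obeys

5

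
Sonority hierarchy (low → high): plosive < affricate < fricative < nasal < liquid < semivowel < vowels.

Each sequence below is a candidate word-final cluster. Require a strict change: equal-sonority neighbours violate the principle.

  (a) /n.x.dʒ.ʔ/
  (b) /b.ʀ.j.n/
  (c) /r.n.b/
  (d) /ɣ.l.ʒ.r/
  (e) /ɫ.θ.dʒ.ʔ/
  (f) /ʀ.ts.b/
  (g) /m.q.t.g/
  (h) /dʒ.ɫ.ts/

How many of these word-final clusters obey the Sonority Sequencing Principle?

(a) 4-3-2-1 → obeys
(b) 1-5-6-4 → violates
(c) 5-4-1 → obeys
(d) 3-5-3-5 → violates
(e) 5-3-2-1 → obeys
(f) 5-2-1 → obeys
(g) 4-1-1-1 → violates
(h) 2-5-2 → violates

4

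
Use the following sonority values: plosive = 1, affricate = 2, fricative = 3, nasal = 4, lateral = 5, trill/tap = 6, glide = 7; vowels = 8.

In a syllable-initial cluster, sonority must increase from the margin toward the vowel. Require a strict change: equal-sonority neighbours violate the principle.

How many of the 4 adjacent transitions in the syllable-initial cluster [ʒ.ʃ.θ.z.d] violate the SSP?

/ʒ/ is a fricative (sonority 3).
/ʃ/ is a fricative (sonority 3).
/θ/ is a fricative (sonority 3).
/z/ is a fricative (sonority 3).
/d/ is a plosive (sonority 1).
/ʒ/→/ʃ/: 3→3 (plateau) — violation.
/ʃ/→/θ/: 3→3 (plateau) — violation.
/θ/→/z/: 3→3 (plateau) — violation.
/z/→/d/: 3→1 (does not rise) — violation.

4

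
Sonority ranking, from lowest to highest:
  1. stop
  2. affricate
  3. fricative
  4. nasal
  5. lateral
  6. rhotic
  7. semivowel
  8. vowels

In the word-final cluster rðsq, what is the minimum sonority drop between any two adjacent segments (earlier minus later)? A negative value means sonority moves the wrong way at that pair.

0

/r/ is a rhotic (sonority 6).
/ð/ is a fricative (sonority 3).
/s/ is a fricative (sonority 3).
/q/ is a stop (sonority 1).
/r/→/ð/: change +3.
/ð/→/s/: change +0.
/s/→/q/: change +2.
Minimum = 0.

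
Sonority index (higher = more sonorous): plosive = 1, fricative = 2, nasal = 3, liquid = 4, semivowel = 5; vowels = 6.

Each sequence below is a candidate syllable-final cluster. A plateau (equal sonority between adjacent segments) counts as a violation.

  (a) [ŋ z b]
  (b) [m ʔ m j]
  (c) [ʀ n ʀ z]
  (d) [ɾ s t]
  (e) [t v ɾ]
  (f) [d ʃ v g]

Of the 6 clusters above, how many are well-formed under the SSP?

(a) sonority 3-2-1: well-formed.
(b) sonority 3-1-3-5: ill-formed.
(c) sonority 4-3-4-2: ill-formed.
(d) sonority 4-2-1: well-formed.
(e) sonority 1-2-4: ill-formed.
(f) sonority 1-2-2-1: ill-formed.

2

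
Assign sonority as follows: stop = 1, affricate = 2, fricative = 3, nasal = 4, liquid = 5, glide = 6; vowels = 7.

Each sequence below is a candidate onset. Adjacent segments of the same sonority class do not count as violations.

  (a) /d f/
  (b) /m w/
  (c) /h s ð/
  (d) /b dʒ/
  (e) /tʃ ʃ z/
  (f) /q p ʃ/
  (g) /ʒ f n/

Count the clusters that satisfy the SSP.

7

(a) sonority 1-3: well-formed.
(b) sonority 4-6: well-formed.
(c) sonority 3-3-3: well-formed.
(d) sonority 1-2: well-formed.
(e) sonority 2-3-3: well-formed.
(f) sonority 1-1-3: well-formed.
(g) sonority 3-3-4: well-formed.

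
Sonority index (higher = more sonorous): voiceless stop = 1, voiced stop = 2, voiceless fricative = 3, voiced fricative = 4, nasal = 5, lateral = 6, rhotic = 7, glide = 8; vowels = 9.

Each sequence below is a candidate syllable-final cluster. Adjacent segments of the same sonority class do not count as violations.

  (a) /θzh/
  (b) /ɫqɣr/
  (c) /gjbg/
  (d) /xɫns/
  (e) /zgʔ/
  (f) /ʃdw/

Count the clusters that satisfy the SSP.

1

(a) sonority 3-4-3: ill-formed.
(b) sonority 6-1-4-7: ill-formed.
(c) sonority 2-8-2-2: ill-formed.
(d) sonority 3-6-5-3: ill-formed.
(e) sonority 4-2-1: well-formed.
(f) sonority 3-2-8: ill-formed.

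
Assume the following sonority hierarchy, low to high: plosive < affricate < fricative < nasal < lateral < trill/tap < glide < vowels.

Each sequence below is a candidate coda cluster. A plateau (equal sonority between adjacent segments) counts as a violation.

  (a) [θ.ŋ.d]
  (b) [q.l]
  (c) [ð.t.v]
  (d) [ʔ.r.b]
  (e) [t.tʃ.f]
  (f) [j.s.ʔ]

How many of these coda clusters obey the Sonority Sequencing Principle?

(a) sonority 3-4-1: ill-formed.
(b) sonority 1-5: ill-formed.
(c) sonority 3-1-3: ill-formed.
(d) sonority 1-6-1: ill-formed.
(e) sonority 1-2-3: ill-formed.
(f) sonority 7-3-1: well-formed.

1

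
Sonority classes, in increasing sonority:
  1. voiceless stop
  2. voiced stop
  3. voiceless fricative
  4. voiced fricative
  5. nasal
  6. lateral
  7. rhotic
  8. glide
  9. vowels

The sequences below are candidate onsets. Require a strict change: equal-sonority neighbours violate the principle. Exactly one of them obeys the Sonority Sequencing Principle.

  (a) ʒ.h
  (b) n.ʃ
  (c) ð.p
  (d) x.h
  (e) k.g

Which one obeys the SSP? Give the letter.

(a) sonority 4-3: ill-formed.
(b) sonority 5-3: ill-formed.
(c) sonority 4-1: ill-formed.
(d) sonority 3-3: ill-formed.
(e) sonority 1-2: well-formed.

e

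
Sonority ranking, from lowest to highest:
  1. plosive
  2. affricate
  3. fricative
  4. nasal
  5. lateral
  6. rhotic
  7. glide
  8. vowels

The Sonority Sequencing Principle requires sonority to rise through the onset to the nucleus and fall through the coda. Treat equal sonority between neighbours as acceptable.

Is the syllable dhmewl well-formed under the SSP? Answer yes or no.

Onset: /d/ is a plosive (sonority 1), /h/ is a fricative (sonority 3), /m/ is a nasal (sonority 4); then the nucleus /e/ (sonority 8).
Onset profile 1-3-4-8 — rises to the nucleus.
Coda: /w/ is a glide (sonority 7), /l/ is a lateral (sonority 5).
Coda profile 8-7-5 — falls from the nucleus.

yes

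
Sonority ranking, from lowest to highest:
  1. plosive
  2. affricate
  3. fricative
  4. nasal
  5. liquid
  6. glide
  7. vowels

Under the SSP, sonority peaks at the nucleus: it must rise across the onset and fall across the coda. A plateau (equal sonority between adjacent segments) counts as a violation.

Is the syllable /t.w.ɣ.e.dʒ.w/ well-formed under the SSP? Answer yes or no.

Onset: /t/ is a plosive (sonority 1), /w/ is a glide (sonority 6), /ɣ/ is a fricative (sonority 3); then the nucleus /e/ (sonority 7).
Onset profile 1-6-3-7 — does not strictly rise throughout.
Coda: /dʒ/ is an affricate (sonority 2), /w/ is a glide (sonority 6).
Coda profile 7-2-6 — does not strictly fall throughout.

no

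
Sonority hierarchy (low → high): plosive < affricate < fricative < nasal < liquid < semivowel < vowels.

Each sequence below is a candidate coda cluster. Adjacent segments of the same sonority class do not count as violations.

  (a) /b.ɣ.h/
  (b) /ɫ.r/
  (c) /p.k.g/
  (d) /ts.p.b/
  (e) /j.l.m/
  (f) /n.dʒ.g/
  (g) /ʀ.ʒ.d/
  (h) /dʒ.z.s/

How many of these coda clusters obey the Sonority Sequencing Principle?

6

(a) /b.ɣ.h/: profile 1-3-3 — violates.
(b) /ɫ.r/: profile 5-5 — obeys.
(c) /p.k.g/: profile 1-1-1 — obeys.
(d) /ts.p.b/: profile 2-1-1 — obeys.
(e) /j.l.m/: profile 6-5-4 — obeys.
(f) /n.dʒ.g/: profile 4-2-1 — obeys.
(g) /ʀ.ʒ.d/: profile 5-3-1 — obeys.
(h) /dʒ.z.s/: profile 2-3-3 — violates.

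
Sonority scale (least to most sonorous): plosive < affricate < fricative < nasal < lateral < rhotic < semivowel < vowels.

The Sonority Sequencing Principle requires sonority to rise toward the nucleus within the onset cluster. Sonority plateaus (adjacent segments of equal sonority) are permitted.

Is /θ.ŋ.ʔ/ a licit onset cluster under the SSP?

no

/θ/ — fricative, sonority 3.
/ŋ/ — nasal, sonority 4.
/ʔ/ — plosive, sonority 1.
The profile is 3-4-1. Between /ŋ/ (4) and /ʔ/ (1) sonority does not rise, so the cluster violates the SSP.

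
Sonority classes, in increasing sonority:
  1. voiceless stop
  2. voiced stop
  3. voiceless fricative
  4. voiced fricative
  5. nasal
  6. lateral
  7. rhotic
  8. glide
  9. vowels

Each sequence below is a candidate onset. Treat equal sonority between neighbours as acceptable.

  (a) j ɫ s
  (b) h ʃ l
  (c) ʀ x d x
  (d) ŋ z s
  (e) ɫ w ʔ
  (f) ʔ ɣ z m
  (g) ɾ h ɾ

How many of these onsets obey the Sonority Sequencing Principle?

2

(a) j ɫ s: profile 8-6-3 — violates.
(b) h ʃ l: profile 3-3-6 — obeys.
(c) ʀ x d x: profile 7-3-2-3 — violates.
(d) ŋ z s: profile 5-4-3 — violates.
(e) ɫ w ʔ: profile 6-8-1 — violates.
(f) ʔ ɣ z m: profile 1-4-4-5 — obeys.
(g) ɾ h ɾ: profile 7-3-7 — violates.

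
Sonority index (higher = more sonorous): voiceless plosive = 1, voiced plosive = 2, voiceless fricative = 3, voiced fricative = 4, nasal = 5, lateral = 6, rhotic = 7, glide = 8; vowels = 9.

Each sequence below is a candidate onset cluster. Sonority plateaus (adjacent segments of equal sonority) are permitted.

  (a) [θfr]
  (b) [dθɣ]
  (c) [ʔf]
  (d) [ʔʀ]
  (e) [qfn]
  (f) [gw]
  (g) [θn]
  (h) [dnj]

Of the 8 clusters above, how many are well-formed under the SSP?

8

(a) [θfr]: profile 3-3-7 — obeys.
(b) [dθɣ]: profile 2-3-4 — obeys.
(c) [ʔf]: profile 1-3 — obeys.
(d) [ʔʀ]: profile 1-7 — obeys.
(e) [qfn]: profile 1-3-5 — obeys.
(f) [gw]: profile 2-8 — obeys.
(g) [θn]: profile 3-5 — obeys.
(h) [dnj]: profile 2-5-8 — obeys.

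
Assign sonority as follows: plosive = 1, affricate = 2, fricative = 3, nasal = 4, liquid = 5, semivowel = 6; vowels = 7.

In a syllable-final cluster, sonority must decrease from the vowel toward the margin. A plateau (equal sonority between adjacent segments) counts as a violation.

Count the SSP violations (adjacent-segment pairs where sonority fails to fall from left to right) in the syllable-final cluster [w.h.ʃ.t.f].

/w/ — semivowel, sonority 6.
/h/ — fricative, sonority 3.
/ʃ/ — fricative, sonority 3.
/t/ — plosive, sonority 1.
/f/ — fricative, sonority 3.
/w/→/h/: 6→3 (falls) — ok.
/h/→/ʃ/: 3→3 (plateau) — violation.
/ʃ/→/t/: 3→1 (falls) — ok.
/t/→/f/: 1→3 (does not fall) — violation.

2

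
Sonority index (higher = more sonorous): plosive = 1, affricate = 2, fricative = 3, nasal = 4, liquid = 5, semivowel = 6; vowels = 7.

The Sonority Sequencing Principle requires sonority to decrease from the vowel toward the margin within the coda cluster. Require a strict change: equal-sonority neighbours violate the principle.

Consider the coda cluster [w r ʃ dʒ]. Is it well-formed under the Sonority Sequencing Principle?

/w/: semivowel = 6.
/r/: liquid = 5.
/ʃ/: fricative = 3.
/dʒ/: affricate = 2.
The profile 6-5-3-2 strictly falls, so the coda cluster satisfies the SSP.

yes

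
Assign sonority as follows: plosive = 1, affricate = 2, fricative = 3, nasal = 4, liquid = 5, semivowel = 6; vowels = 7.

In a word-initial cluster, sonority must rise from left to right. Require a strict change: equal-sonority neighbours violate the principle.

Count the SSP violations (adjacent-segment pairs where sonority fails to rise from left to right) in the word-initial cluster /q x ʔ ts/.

1

/q/ is a plosive (sonority 1).
/x/ is a fricative (sonority 3).
/ʔ/ is a plosive (sonority 1).
/ts/ is an affricate (sonority 2).
/q/→/x/: 1→3 (rises) — ok.
/x/→/ʔ/: 3→1 (does not rise) — violation.
/ʔ/→/ts/: 1→2 (rises) — ok.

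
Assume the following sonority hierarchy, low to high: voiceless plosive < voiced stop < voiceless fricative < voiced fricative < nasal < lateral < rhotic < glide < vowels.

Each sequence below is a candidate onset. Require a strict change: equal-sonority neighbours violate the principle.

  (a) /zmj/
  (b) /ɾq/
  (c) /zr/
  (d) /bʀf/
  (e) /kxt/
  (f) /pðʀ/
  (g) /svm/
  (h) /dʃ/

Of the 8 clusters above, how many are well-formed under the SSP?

(a) sonority 4-5-8: well-formed.
(b) sonority 7-1: ill-formed.
(c) sonority 4-7: well-formed.
(d) sonority 2-7-3: ill-formed.
(e) sonority 1-3-1: ill-formed.
(f) sonority 1-4-7: well-formed.
(g) sonority 3-4-5: well-formed.
(h) sonority 2-3: well-formed.

5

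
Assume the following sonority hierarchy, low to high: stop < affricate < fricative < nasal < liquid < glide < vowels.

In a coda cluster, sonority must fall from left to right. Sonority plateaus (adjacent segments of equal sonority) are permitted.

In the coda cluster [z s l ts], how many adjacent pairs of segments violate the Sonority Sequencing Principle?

/z/: fricative = 3.
/s/: fricative = 3.
/l/: liquid = 5.
/ts/: affricate = 2.
/z/→/s/: 3→3 (plateau, allowed) — ok.
/s/→/l/: 3→5 (does not fall) — violation.
/l/→/ts/: 5→2 (falls) — ok.

1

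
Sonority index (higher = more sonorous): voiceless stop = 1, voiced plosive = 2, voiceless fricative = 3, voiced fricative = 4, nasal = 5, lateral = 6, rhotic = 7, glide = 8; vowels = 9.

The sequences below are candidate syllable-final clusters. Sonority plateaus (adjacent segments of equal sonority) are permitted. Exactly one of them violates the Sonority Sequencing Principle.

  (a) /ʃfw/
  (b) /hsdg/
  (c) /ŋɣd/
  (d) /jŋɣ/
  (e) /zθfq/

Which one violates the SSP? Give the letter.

a

(a) sonority 3-3-8: ill-formed.
(b) sonority 3-3-2-2: well-formed.
(c) sonority 5-4-2: well-formed.
(d) sonority 8-5-4: well-formed.
(e) sonority 4-3-3-1: well-formed.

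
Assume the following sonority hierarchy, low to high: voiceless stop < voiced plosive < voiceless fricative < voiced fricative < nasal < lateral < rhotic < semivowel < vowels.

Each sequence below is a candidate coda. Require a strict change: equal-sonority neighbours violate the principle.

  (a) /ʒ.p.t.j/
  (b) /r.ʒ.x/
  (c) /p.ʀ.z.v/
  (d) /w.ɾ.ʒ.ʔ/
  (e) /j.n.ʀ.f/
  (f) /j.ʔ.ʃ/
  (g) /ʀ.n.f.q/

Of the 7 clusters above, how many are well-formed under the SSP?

(a) sonority 4-1-1-8: ill-formed.
(b) sonority 7-4-3: well-formed.
(c) sonority 1-7-4-4: ill-formed.
(d) sonority 8-7-4-1: well-formed.
(e) sonority 8-5-7-3: ill-formed.
(f) sonority 8-1-3: ill-formed.
(g) sonority 7-5-3-1: well-formed.

3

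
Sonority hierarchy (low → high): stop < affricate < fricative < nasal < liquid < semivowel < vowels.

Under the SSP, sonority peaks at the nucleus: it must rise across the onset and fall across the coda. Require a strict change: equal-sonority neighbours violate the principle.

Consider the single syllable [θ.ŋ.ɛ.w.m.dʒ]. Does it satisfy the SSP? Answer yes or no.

yes

Onset: /θ/ is a fricative (sonority 3), /ŋ/ is a nasal (sonority 4); then the nucleus /ɛ/ (sonority 7).
Onset profile 3-4-7 — rises to the nucleus.
Coda: /w/ is a semivowel (sonority 6), /m/ is a nasal (sonority 4), /dʒ/ is an affricate (sonority 2).
Coda profile 7-6-4-2 — falls from the nucleus.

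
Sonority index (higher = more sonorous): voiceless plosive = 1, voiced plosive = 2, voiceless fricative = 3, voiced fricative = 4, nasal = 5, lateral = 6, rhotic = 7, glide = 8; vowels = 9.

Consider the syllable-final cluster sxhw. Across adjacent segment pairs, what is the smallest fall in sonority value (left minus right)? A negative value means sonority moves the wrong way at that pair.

/s/ is a voiceless fricative (sonority 3).
/x/ is a voiceless fricative (sonority 3).
/h/ is a voiceless fricative (sonority 3).
/w/ is a glide (sonority 8).
/s/→/x/: change +0.
/x/→/h/: change +0.
/h/→/w/: change -5.
Minimum = -5.

-5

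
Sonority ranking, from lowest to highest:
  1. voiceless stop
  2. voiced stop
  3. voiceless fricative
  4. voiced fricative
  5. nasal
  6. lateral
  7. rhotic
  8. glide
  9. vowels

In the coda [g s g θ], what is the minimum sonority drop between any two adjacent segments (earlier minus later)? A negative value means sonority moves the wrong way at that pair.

-1

/g/: voiced stop = 2.
/s/: voiceless fricative = 3.
/g/: voiced stop = 2.
/θ/: voiceless fricative = 3.
/g/→/s/: change -1.
/s/→/g/: change +1.
/g/→/θ/: change -1.
Minimum = -1.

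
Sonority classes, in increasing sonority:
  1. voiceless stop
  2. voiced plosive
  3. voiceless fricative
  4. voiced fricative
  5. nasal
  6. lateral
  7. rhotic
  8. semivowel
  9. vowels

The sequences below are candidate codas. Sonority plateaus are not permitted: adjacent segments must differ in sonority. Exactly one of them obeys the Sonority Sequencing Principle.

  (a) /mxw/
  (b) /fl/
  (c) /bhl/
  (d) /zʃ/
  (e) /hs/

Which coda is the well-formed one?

(a) sonority 5-3-8: ill-formed.
(b) sonority 3-6: ill-formed.
(c) sonority 2-3-6: ill-formed.
(d) sonority 4-3: well-formed.
(e) sonority 3-3: ill-formed.

d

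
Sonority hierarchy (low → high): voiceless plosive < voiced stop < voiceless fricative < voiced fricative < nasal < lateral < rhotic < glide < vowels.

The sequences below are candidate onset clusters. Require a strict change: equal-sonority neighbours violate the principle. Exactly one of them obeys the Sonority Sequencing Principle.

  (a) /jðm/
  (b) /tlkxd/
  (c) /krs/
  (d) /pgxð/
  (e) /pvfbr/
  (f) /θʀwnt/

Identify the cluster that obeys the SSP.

d

(a) /jðm/: profile 8-4-5 — violates.
(b) /tlkxd/: profile 1-6-1-3-2 — violates.
(c) /krs/: profile 1-7-3 — violates.
(d) /pgxð/: profile 1-2-3-4 — obeys.
(e) /pvfbr/: profile 1-4-3-2-7 — violates.
(f) /θʀwnt/: profile 3-7-8-5-1 — violates.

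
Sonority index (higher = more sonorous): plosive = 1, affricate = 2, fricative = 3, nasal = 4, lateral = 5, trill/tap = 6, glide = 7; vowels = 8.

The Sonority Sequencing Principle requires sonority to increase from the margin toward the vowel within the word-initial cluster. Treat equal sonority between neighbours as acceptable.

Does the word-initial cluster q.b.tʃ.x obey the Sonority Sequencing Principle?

yes

/q/ — plosive, sonority 1.
/b/ — plosive, sonority 1.
/tʃ/ — affricate, sonority 2.
/x/ — fricative, sonority 3.
The profile 1-1-2-3 is non-decreasing (plateaus allowed), so the word-initial cluster satisfies the SSP.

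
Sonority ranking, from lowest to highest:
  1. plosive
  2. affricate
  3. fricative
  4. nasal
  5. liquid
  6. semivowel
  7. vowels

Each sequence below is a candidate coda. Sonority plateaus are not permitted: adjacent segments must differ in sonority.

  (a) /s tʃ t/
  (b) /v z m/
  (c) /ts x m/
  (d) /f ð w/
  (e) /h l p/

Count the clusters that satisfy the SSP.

1

(a) sonority 3-2-1: well-formed.
(b) sonority 3-3-4: ill-formed.
(c) sonority 2-3-4: ill-formed.
(d) sonority 3-3-6: ill-formed.
(e) sonority 3-5-1: ill-formed.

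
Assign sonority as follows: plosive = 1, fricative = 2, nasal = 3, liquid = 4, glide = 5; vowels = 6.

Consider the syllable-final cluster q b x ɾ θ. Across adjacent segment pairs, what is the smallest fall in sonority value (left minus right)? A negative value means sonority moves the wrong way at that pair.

/q/ — plosive, sonority 1.
/b/ — plosive, sonority 1.
/x/ — fricative, sonority 2.
/ɾ/ — liquid, sonority 4.
/θ/ — fricative, sonority 2.
/q/→/b/: change +0.
/b/→/x/: change -1.
/x/→/ɾ/: change -2.
/ɾ/→/θ/: change +2.
Minimum = -2.

-2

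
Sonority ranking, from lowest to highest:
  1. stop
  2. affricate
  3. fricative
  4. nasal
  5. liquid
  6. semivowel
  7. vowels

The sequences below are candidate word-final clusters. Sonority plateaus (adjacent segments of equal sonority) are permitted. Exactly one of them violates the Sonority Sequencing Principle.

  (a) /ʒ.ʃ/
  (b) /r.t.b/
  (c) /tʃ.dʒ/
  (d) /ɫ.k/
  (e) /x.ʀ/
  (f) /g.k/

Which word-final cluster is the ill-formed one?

(a) sonority 3-3: well-formed.
(b) sonority 5-1-1: well-formed.
(c) sonority 2-2: well-formed.
(d) sonority 5-1: well-formed.
(e) sonority 3-5: ill-formed.
(f) sonority 1-1: well-formed.

e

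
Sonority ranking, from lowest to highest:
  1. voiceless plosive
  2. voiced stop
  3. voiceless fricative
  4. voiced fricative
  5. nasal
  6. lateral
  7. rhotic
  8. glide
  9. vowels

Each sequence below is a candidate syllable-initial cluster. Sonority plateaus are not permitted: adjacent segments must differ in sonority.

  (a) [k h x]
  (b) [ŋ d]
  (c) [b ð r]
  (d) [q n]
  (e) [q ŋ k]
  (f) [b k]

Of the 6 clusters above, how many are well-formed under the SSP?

(a) 1-3-3 → violates
(b) 5-2 → violates
(c) 2-4-7 → obeys
(d) 1-5 → obeys
(e) 1-5-1 → violates
(f) 2-1 → violates

2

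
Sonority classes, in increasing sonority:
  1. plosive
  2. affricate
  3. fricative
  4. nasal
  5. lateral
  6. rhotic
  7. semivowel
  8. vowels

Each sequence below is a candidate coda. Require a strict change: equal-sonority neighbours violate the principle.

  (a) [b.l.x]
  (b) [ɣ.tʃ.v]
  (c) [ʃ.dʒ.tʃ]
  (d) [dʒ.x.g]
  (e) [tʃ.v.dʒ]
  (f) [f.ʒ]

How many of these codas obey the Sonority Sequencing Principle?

(a) sonority 1-5-3: ill-formed.
(b) sonority 3-2-3: ill-formed.
(c) sonority 3-2-2: ill-formed.
(d) sonority 2-3-1: ill-formed.
(e) sonority 2-3-2: ill-formed.
(f) sonority 3-3: ill-formed.

0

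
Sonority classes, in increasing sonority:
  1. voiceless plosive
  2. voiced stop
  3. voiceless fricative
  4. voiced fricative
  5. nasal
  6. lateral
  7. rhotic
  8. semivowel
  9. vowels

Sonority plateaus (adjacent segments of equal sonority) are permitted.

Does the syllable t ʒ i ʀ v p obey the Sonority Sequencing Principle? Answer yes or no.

yes

Onset: /t/ is a voiceless plosive (sonority 1), /ʒ/ is a voiced fricative (sonority 4); then the nucleus /i/ (sonority 9).
Onset profile 1-4-9 — rises to the nucleus.
Coda: /ʀ/ is a rhotic (sonority 7), /v/ is a voiced fricative (sonority 4), /p/ is a voiceless plosive (sonority 1).
Coda profile 9-7-4-1 — falls from the nucleus.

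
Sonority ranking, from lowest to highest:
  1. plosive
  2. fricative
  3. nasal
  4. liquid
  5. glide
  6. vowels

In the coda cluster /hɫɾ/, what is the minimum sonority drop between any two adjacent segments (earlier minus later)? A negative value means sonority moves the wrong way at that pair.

/h/ is a fricative (sonority 2).
/ɫ/ is a liquid (sonority 4).
/ɾ/ is a liquid (sonority 4).
/h/→/ɫ/: change -2.
/ɫ/→/ɾ/: change +0.
Minimum = -2.

-2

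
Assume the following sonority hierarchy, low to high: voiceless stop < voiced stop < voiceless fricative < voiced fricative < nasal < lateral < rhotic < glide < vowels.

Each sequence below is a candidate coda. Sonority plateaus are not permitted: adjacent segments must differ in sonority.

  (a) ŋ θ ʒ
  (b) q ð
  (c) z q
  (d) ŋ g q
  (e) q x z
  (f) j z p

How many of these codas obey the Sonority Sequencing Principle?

(a) sonority 5-3-4: ill-formed.
(b) sonority 1-4: ill-formed.
(c) sonority 4-1: well-formed.
(d) sonority 5-2-1: well-formed.
(e) sonority 1-3-4: ill-formed.
(f) sonority 8-4-1: well-formed.

3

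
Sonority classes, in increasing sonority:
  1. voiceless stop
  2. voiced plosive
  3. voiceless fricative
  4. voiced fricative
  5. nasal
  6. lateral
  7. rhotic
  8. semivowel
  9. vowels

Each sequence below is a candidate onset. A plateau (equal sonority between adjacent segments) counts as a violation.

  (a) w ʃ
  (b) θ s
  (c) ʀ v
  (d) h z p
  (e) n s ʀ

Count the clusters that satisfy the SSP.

0

(a) 8-3 → violates
(b) 3-3 → violates
(c) 7-4 → violates
(d) 3-4-1 → violates
(e) 5-3-7 → violates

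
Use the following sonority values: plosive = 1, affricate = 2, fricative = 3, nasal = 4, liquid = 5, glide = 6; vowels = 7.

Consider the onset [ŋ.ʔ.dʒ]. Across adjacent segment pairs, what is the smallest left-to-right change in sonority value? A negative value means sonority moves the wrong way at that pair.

/ŋ/: nasal = 4.
/ʔ/: plosive = 1.
/dʒ/: affricate = 2.
/ŋ/→/ʔ/: change -3.
/ʔ/→/dʒ/: change +1.
Minimum = -3.

-3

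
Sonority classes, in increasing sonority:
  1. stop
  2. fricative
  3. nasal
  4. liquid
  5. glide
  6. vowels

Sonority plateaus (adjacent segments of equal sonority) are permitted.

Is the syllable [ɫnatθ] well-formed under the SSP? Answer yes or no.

no

Onset: /ɫ/ is a liquid (sonority 4), /n/ is a nasal (sonority 3); then the nucleus /a/ (sonority 6).
Onset profile 4-3-6 — does not rise throughout.
Coda: /t/ is a stop (sonority 1), /θ/ is a fricative (sonority 2).
Coda profile 6-1-2 — does not fall throughout.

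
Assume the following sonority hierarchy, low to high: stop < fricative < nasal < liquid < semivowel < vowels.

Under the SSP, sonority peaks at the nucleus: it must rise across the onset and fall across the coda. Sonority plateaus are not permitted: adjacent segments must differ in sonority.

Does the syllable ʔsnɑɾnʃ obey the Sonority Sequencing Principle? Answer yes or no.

yes

Onset: /ʔ/ is a stop (sonority 1), /s/ is a fricative (sonority 2), /n/ is a nasal (sonority 3); then the nucleus /ɑ/ (sonority 6).
Onset profile 1-2-3-6 — rises to the nucleus.
Coda: /ɾ/ is a liquid (sonority 4), /n/ is a nasal (sonority 3), /ʃ/ is a fricative (sonority 2).
Coda profile 6-4-3-2 — falls from the nucleus.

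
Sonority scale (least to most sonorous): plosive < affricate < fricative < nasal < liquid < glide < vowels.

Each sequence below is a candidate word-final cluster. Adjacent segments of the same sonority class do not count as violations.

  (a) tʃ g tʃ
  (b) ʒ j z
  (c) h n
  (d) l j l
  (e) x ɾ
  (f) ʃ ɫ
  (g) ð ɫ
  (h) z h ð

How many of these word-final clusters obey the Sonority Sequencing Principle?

1

(a) tʃ g tʃ: profile 2-1-2 — violates.
(b) ʒ j z: profile 3-6-3 — violates.
(c) h n: profile 3-4 — violates.
(d) l j l: profile 5-6-5 — violates.
(e) x ɾ: profile 3-5 — violates.
(f) ʃ ɫ: profile 3-5 — violates.
(g) ð ɫ: profile 3-5 — violates.
(h) z h ð: profile 3-3-3 — obeys.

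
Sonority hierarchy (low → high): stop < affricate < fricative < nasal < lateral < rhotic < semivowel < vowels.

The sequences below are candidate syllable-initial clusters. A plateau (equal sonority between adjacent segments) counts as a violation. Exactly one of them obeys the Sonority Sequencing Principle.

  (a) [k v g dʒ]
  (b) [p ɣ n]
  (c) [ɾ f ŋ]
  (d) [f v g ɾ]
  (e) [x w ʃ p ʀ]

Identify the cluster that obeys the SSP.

b

(a) [k v g dʒ]: profile 1-3-1-2 — violates.
(b) [p ɣ n]: profile 1-3-4 — obeys.
(c) [ɾ f ŋ]: profile 6-3-4 — violates.
(d) [f v g ɾ]: profile 3-3-1-6 — violates.
(e) [x w ʃ p ʀ]: profile 3-7-3-1-6 — violates.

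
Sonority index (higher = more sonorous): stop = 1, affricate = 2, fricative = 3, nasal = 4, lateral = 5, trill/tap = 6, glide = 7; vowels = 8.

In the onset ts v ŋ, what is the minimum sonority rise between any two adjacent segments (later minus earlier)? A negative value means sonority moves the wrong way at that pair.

/ts/ is an affricate (sonority 2).
/v/ is a fricative (sonority 3).
/ŋ/ is a nasal (sonority 4).
/ts/→/v/: change +1.
/v/→/ŋ/: change +1.
Minimum = 1.

1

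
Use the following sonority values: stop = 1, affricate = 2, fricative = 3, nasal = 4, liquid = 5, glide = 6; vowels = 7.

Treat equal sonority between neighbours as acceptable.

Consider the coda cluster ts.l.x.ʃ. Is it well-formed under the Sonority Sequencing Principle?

no

/ts/: affricate = 2.
/l/: liquid = 5.
/x/: fricative = 3.
/ʃ/: fricative = 3.
The profile is 2-5-3-3. Between /ts/ (2) and /l/ (5) sonority does not fall, so the cluster violates the SSP.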